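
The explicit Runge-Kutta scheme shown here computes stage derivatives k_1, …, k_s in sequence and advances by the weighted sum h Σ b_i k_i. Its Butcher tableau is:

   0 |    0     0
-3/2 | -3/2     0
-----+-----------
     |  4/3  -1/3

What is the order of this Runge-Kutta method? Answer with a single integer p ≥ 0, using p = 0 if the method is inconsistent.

2

b = (4/3, -1/3)
c = (0, -3/2)
Σ b_i: 4/3·1 + (-1/3)·1 = 1 ✓
b·c: (-1/3)·(-3/2) = 1/2 ✓; 2 stages ⇒ order 2.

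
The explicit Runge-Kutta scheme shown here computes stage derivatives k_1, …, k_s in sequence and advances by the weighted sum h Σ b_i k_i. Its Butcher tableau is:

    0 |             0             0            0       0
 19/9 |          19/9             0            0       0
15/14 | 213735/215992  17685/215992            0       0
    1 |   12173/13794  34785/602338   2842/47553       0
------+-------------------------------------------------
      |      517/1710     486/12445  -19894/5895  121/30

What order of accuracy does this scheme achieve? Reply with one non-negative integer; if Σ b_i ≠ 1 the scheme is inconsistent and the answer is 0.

b = (517/1710, 486/12445, -19894/5895, 121/30)
c = (0, 19/9, 15/14, 1)
Ac = (0, 0, 1965/11368, 45/242)
Σ b_i: 517/1710·1 + 486/12445·1 + (-19894/5895)·1 + 121/30·1 = 1 ✓
b·c: 486/12445·19/9 + (-19894/5895)·15/14 + 121/30·1 = 1/2 ✓
b·c²: 486/12445·361/81 + (-19894/5895)·225/196 + 121/30·1 = 1/3 ✓
b·Ac: (-19894/5895)·1965/11368 + 121/30·45/242 = 1/6 ✓
b·c³: 486/12445·6859/729 + (-19894/5895)·3375/2744 + 121/30·1 = 1/4 ✓
b·(c∘Ac): (-19894/5895)·29475/159152 + 121/30·45/242 = 1/8 ✓
b·Ac²: (-19894/5895)·12445/34104 + 121/30·355/1089 = 1/12 ✓
b·A²c: 121/30·5/484 = 1/24 ✓; 4 stages ⇒ order 4.

4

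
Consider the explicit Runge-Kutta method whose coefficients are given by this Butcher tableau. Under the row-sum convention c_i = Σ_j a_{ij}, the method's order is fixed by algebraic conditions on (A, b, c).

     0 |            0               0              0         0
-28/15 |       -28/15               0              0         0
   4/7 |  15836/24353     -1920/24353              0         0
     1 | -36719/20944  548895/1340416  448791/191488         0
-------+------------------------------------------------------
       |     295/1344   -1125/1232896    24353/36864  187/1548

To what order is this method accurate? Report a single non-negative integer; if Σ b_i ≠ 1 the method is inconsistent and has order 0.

b = (295/1344, -1125/1232896, 24353/36864, 187/1548)
c = (0, -28/15, 4/7, 1)
Ac = (0, 0, 512/3479, 215/374)
Σ b_i: 295/1344·1 + (-1125/1232896)·1 + 24353/36864·1 + 187/1548·1 = 1 ✓
b·c: (-1125/1232896)·(-28/15) + 24353/36864·4/7 + 187/1548·1 = 1/2 ✓
b·c²: (-1125/1232896)·784/225 + 24353/36864·16/49 + 187/1548·1 = 1/3 ✓
b·Ac: 24353/36864·512/3479 + 187/1548·215/374 = 1/6 ✓
b·c³: (-1125/1232896)·(-21952/3375) + 24353/36864·64/343 + 187/1548·1 = 1/4 ✓
b·(c∘Ac): 24353/36864·2048/24353 + 187/1548·215/374 = 1/8 ✓
b·Ac²: 24353/36864·(-2048/7455) + 187/1548·559/255 = 1/12 ✓
b·A²c: 187/1548·129/374 = 1/24 ✓; 4 stages ⇒ order 4.

4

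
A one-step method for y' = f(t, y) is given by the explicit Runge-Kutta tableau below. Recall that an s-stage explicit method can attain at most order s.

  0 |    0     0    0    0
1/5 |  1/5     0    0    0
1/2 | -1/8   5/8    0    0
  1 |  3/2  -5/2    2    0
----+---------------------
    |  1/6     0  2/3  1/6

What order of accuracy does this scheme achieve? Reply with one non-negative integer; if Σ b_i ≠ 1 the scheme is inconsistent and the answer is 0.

b = (1/6, 0, 2/3, 1/6)
c = (0, 1/5, 1/2, 1)
Ac = (0, 0, 1/8, 1/2)
Σ b_i: 1/6·1 + 2/3·1 + 1/6·1 = 1 ✓
b·c: 2/3·1/2 + 1/6·1 = 1/2 ✓
b·c²: 2/3·1/4 + 1/6·1 = 1/3 ✓
b·Ac: 2/3·1/8 + 1/6·1/2 = 1/6 ✓
b·c³: 2/3·1/8 + 1/6·1 = 1/4 ✓
b·(c∘Ac): 2/3·1/16 + 1/6·1/2 = 1/8 ✓
b·Ac²: 2/3·1/40 + 1/6·2/5 = 1/12 ✓
b·A²c: 1/6·1/4 = 1/24 ✓; 4 stages ⇒ order 4.

4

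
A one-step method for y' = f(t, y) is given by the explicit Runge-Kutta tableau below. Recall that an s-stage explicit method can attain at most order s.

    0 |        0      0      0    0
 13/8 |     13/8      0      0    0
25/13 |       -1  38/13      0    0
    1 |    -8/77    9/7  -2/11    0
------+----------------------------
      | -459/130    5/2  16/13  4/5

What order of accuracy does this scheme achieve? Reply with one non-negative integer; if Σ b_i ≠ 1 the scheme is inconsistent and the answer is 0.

1

b = (-459/130, 5/2, 16/13, 4/5)
c = (0, 13/8, 25/13, 1)
Ac = (0, 0, 19/4, 13931/8008)
Σ b_i: (-459/130)·1 + 5/2·1 + 16/13·1 + 4/5·1 = 1 ✓
b·c: 5/2·13/8 + 16/13·25/13 + 4/5·1 = 97741/13520 ≠ 1/2 ⇒ order 1.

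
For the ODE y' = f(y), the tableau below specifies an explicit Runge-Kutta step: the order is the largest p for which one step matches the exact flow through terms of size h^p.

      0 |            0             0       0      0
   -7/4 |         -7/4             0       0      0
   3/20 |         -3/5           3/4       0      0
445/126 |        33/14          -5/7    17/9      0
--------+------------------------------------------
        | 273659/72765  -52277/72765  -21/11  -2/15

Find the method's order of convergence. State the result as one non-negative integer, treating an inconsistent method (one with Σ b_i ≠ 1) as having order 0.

b = (273659/72765, -52277/72765, -21/11, -2/15)
c = (0, -7/4, 3/20, 445/126)
Ac = (0, 0, -21/16, 23/15)
Σ b_i: 273659/72765·1 + (-52277/72765)·1 + (-21/11)·1 + (-2/15)·1 = 1 ✓
b·c: (-52277/72765)·(-7/4) + (-21/11)·3/20 + (-2/15)·445/126 = 1/2 ✓
b·c²: (-52277/72765)·49/16 + (-21/11)·9/400 + (-2/15)·198025/15876 = -12790763/3274425 ≠ 1/3 ⇒ order 2.
b·Ac: (-21/11)·(-21/16) + (-2/15)·23/15 = 91129/39600 ≠ 1/6

2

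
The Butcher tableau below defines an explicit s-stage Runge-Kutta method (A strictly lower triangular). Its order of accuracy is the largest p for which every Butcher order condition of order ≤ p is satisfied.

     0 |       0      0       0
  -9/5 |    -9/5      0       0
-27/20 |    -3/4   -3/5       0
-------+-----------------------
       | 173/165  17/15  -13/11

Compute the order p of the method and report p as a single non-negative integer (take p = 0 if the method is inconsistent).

1

b = (173/165, 17/15, -13/11)
c = (0, -9/5, -27/20)
Ac = (0, 0, 27/25)
Σ b_i: 173/165·1 + 17/15·1 + (-13/11)·1 = 1 ✓
b·c: 17/15·(-9/5) + (-13/11)·(-27/20) = -489/1100 ≠ 1/2 ⇒ order 1.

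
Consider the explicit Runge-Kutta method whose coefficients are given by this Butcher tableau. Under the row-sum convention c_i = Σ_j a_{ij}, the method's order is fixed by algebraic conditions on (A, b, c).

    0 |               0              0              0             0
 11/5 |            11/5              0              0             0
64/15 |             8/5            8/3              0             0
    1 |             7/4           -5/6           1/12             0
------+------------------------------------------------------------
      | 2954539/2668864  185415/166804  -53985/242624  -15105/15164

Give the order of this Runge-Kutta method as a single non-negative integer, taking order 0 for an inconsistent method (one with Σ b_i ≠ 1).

b = (2954539/2668864, 185415/166804, -53985/242624, -15105/15164)
c = (0, 11/5, 64/15, 1)
Ac = (0, 0, 88/15, -133/90)
Σ b_i: 2954539/2668864·1 + 185415/166804·1 + (-53985/242624)·1 + (-15105/15164)·1 = 1 ✓
b·c: 185415/166804·11/5 + (-53985/242624)·64/15 + (-15105/15164)·1 = 1/2 ✓
b·c²: 185415/166804·121/25 + (-53985/242624)·4096/225 + (-15105/15164)·1 = 1/3 ✓
b·Ac: (-53985/242624)·88/15 + (-15105/15164)·(-133/90) = 1/6 ✓
b·c³: 185415/166804·1331/125 + (-53985/242624)·262144/3375 + (-15105/15164)·1 = -10990627/1705950 ≠ 1/4 ⇒ order 3.
b·(c∘Ac): (-53985/242624)·5632/225 + (-15105/15164)·(-133/90) = -621347/151640 ≠ 1/8
b·Ac²: (-53985/242624)·968/75 + (-15105/15164)·(-3397/1350) = -124633/341190 ≠ 1/12
b·A²c: (-15105/15164)·22/45 = -11077/22746 ≠ 1/24

3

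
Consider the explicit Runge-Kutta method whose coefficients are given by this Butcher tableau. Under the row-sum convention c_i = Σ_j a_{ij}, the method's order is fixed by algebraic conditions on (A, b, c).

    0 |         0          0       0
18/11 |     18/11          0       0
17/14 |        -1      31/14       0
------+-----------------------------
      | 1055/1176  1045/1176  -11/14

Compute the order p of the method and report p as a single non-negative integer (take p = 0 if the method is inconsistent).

2

b = (1055/1176, 1045/1176, -11/14)
c = (0, 18/11, 17/14)
Ac = (0, 0, 279/77)
Σ b_i: 1055/1176·1 + 1045/1176·1 + (-11/14)·1 = 1 ✓
b·c: 1045/1176·18/11 + (-11/14)·17/14 = 1/2 ✓
b·c²: 1045/1176·324/121 + (-11/14)·289/196 = 36851/30184 ≠ 1/3 ⇒ order 2.
b·Ac: (-11/14)·279/77 = -279/98 ≠ 1/6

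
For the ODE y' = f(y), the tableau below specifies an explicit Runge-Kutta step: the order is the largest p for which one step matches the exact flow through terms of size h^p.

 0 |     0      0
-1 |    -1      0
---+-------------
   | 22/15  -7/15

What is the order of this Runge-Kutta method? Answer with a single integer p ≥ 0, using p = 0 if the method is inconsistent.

1

b = (22/15, -7/15)
c = (0, -1)
Σ b_i: 22/15·1 + (-7/15)·1 = 1 ✓
b·c: (-7/15)·(-1) = 7/15 ≠ 1/2 ⇒ order 1.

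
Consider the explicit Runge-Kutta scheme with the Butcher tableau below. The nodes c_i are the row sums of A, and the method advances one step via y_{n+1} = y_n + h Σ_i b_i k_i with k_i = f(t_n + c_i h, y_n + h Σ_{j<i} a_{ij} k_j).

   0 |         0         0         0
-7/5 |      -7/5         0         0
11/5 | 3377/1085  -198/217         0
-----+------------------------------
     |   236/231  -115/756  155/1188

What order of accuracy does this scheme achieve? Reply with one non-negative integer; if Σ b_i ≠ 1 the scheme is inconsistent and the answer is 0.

b = (236/231, -115/756, 155/1188)
c = (0, -7/5, 11/5)
Ac = (0, 0, 198/155)
Σ b_i: 236/231·1 + (-115/756)·1 + 155/1188·1 = 1 ✓
b·c: (-115/756)·(-7/5) + 155/1188·11/5 = 1/2 ✓
b·c²: (-115/756)·49/25 + 155/1188·121/25 = 1/3 ✓
b·Ac: 155/1188·198/155 = 1/6 ✓; 3 stages ⇒ order 3.

3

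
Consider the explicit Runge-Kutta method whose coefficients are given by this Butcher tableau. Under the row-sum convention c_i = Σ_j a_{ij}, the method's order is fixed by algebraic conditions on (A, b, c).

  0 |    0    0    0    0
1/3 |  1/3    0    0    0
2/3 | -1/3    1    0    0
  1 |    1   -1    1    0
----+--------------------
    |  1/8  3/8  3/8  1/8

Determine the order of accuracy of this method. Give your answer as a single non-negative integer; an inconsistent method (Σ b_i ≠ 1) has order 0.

4

b = (1/8, 3/8, 3/8, 1/8)
c = (0, 1/3, 2/3, 1)
Ac = (0, 0, 1/3, 1/3)
Σ b_i: 1/8·1 + 3/8·1 + 3/8·1 + 1/8·1 = 1 ✓
b·c: 3/8·1/3 + 3/8·2/3 + 1/8·1 = 1/2 ✓
b·c²: 3/8·1/9 + 3/8·4/9 + 1/8·1 = 1/3 ✓
b·Ac: 3/8·1/3 + 1/8·1/3 = 1/6 ✓
b·c³: 3/8·1/27 + 3/8·8/27 + 1/8·1 = 1/4 ✓
b·(c∘Ac): 3/8·2/9 + 1/8·1/3 = 1/8 ✓
b·Ac²: 3/8·1/9 + 1/8·1/3 = 1/12 ✓
b·A²c: 1/8·1/3 = 1/24 ✓; 4 stages ⇒ order 4.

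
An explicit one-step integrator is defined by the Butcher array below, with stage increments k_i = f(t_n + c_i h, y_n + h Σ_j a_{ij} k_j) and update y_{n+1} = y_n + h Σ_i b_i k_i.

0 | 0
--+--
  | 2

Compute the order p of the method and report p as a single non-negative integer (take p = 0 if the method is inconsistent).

0

b = (2)
c = (0)
Σ b_i: 2·1 = 2 ≠ 1 ⇒ order 0.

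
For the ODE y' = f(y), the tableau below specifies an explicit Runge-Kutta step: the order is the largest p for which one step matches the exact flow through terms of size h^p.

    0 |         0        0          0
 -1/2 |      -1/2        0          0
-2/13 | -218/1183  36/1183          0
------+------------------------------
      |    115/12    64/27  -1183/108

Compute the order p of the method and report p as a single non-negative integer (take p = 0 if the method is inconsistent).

b = (115/12, 64/27, -1183/108)
c = (0, -1/2, -2/13)
Ac = (0, 0, -18/1183)
Σ b_i: 115/12·1 + 64/27·1 + (-1183/108)·1 = 1 ✓
b·c: 64/27·(-1/2) + (-1183/108)·(-2/13) = 1/2 ✓
b·c²: 64/27·1/4 + (-1183/108)·4/169 = 1/3 ✓
b·Ac: (-1183/108)·(-18/1183) = 1/6 ✓; 3 stages ⇒ order 3.

3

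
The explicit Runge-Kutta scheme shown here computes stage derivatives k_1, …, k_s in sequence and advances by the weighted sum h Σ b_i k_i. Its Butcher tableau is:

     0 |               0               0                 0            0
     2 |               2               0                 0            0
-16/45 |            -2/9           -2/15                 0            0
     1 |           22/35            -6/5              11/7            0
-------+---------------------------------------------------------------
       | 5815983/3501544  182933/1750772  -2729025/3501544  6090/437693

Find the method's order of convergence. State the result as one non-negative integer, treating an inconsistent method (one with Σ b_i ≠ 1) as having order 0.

b = (5815983/3501544, 182933/1750772, -2729025/3501544, 6090/437693)
c = (0, 2, -16/45, 1)
Ac = (0, 0, -4/15, -932/315)
Σ b_i: 5815983/3501544·1 + 182933/1750772·1 + (-2729025/3501544)·1 + 6090/437693·1 = 1 ✓
b·c: 182933/1750772·2 + (-2729025/3501544)·(-16/45) + 6090/437693·1 = 1/2 ✓
b·c²: 182933/1750772·4 + (-2729025/3501544)·256/2025 + 6090/437693·1 = 1/3 ✓
b·Ac: (-2729025/3501544)·(-4/15) + 6090/437693·(-932/315) = 1/6 ✓
b·c³: 182933/1750772·8 + (-2729025/3501544)·(-4096/91125) + 6090/437693·1 = 52284076/59088555 ≠ 1/4 ⇒ order 3.
b·(c∘Ac): (-2729025/3501544)·64/675 + 6090/437693·(-932/315) = -151088/1313079 ≠ 1/8
b·Ac²: (-2729025/3501544)·(-8/15) + 6090/437693·(-65224/14175) = 20778233/59088555 ≠ 1/12
b·A²c: 6090/437693·(-44/105) = -2552/437693 ≠ 1/24

3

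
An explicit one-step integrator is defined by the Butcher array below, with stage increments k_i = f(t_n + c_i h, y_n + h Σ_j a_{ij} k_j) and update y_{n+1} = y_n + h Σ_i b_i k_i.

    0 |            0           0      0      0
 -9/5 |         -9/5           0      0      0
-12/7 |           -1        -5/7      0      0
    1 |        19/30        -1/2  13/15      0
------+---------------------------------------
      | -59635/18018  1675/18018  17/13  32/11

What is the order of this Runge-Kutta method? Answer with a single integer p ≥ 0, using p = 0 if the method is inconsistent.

2

b = (-59635/18018, 1675/18018, 17/13, 32/11)
c = (0, -9/5, -12/7, 1)
Ac = (0, 0, 9/7, -41/70)
Σ b_i: (-59635/18018)·1 + 1675/18018·1 + 17/13·1 + 32/11·1 = 1 ✓
b·c: 1675/18018·(-9/5) + 17/13·(-12/7) + 32/11·1 = 1/2 ✓
b·c²: 1675/18018·81/25 + 17/13·144/49 + 32/11·1 = 98845/14014 ≠ 1/3 ⇒ order 2.
b·Ac: 17/13·9/7 + 32/11·(-41/70) = -113/5005 ≠ 1/6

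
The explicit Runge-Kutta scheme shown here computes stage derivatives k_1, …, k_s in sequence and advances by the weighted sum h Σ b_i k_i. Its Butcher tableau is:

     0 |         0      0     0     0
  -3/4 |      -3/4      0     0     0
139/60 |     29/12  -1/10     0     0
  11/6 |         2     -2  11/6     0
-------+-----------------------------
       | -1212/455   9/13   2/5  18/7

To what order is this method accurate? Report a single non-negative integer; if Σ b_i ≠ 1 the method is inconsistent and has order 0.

b = (-1212/455, 9/13, 2/5, 18/7)
c = (0, -3/4, 139/60, 11/6)
Ac = (0, 0, 3/40, 2069/360)
Σ b_i: (-1212/455)·1 + 9/13·1 + 2/5·1 + 18/7·1 = 1 ✓
b·c: 9/13·(-3/4) + 2/5·139/60 + 18/7·11/6 = 139823/27300 ≠ 1/2 ⇒ order 1.

1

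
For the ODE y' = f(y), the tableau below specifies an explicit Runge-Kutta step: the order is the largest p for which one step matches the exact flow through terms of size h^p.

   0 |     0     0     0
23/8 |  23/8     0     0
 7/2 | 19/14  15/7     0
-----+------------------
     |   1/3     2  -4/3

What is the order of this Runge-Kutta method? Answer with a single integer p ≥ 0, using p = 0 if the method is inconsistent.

b = (1/3, 2, -4/3)
c = (0, 23/8, 7/2)
Ac = (0, 0, 345/56)
Σ b_i: 1/3·1 + 2·1 + (-4/3)·1 = 1 ✓
b·c: 2·23/8 + (-4/3)·7/2 = 13/12 ≠ 1/2 ⇒ order 1.

1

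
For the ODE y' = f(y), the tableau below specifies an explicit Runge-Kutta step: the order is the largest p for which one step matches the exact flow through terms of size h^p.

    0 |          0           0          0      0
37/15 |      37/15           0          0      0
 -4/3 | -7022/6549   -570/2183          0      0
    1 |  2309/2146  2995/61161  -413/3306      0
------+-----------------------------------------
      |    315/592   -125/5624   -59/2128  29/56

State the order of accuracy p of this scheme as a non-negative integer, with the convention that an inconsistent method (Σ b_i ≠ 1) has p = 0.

4

b = (315/592, -125/5624, -59/2128, 29/56)
c = (0, 37/15, -4/3, 1)
Ac = (0, 0, -38/59, 25/87)
Σ b_i: 315/592·1 + (-125/5624)·1 + (-59/2128)·1 + 29/56·1 = 1 ✓
b·c: (-125/5624)·37/15 + (-59/2128)·(-4/3) + 29/56·1 = 1/2 ✓
b·c²: (-125/5624)·1369/225 + (-59/2128)·16/9 + 29/56·1 = 1/3 ✓
b·Ac: (-59/2128)·(-38/59) + 29/56·25/87 = 1/6 ✓
b·c³: (-125/5624)·50653/3375 + (-59/2128)·(-64/27) + 29/56·1 = 1/4 ✓
b·(c∘Ac): (-59/2128)·152/177 + 29/56·25/87 = 1/8 ✓
b·Ac²: (-59/2128)·(-1406/885) + 29/56·11/145 = 1/12 ✓
b·A²c: 29/56·7/87 = 1/24 ✓; 4 stages ⇒ order 4.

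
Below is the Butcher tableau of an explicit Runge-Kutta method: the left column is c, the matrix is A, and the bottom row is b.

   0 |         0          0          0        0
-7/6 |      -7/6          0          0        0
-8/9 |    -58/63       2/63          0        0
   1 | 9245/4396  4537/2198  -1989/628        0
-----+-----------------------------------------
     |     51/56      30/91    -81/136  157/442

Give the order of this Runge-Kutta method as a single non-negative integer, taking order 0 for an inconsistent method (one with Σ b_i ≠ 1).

b = (51/56, 30/91, -81/136, 157/442)
c = (0, -7/6, -8/9, 1)
Ac = (0, 0, -1/27, 767/1884)
Σ b_i: 51/56·1 + 30/91·1 + (-81/136)·1 + 157/442·1 = 1 ✓
b·c: 30/91·(-7/6) + (-81/136)·(-8/9) + 157/442·1 = 1/2 ✓
b·c²: 30/91·49/36 + (-81/136)·64/81 + 157/442·1 = 1/3 ✓
b·Ac: (-81/136)·(-1/27) + 157/442·767/1884 = 1/6 ✓
b·c³: 30/91·(-343/216) + (-81/136)·(-512/729) + 157/442·1 = 1/4 ✓
b·(c∘Ac): (-81/136)·8/243 + 157/442·767/1884 = 1/8 ✓
b·Ac²: (-81/136)·7/162 + 157/442·1157/3768 = 1/12 ✓
b·A²c: 157/442·221/1884 = 1/24 ✓; 4 stages ⇒ order 4.

4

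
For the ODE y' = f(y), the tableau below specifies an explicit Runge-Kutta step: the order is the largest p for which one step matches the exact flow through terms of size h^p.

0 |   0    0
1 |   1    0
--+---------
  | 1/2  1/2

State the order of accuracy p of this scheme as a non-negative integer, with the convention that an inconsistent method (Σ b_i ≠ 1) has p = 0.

2

b = (1/2, 1/2)
c = (0, 1)
Σ b_i: 1/2·1 + 1/2·1 = 1 ✓
b·c: 1/2·1 = 1/2 ✓; 2 stages ⇒ order 2.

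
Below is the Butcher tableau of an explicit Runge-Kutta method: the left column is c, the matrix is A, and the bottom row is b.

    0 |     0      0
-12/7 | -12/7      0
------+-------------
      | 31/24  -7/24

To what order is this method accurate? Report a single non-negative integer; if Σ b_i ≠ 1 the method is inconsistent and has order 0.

2

b = (31/24, -7/24)
c = (0, -12/7)
Σ b_i: 31/24·1 + (-7/24)·1 = 1 ✓
b·c: (-7/24)·(-12/7) = 1/2 ✓; 2 stages ⇒ order 2.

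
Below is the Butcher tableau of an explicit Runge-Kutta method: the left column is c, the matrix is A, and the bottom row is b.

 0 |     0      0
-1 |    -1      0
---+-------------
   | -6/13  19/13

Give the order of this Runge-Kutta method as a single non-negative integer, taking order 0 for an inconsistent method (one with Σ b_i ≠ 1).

1

b = (-6/13, 19/13)
c = (0, -1)
Σ b_i: (-6/13)·1 + 19/13·1 = 1 ✓
b·c: 19/13·(-1) = -19/13 ≠ 1/2 ⇒ order 1.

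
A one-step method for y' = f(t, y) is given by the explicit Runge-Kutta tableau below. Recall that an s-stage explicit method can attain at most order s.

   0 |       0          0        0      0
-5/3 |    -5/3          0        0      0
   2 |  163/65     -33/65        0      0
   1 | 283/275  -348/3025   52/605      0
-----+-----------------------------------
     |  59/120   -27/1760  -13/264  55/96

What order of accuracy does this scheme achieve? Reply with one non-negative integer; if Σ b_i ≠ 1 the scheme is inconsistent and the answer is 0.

4

b = (59/120, -27/1760, -13/264, 55/96)
c = (0, -5/3, 2, 1)
Ac = (0, 0, 11/13, 4/11)
Σ b_i: 59/120·1 + (-27/1760)·1 + (-13/264)·1 + 55/96·1 = 1 ✓
b·c: (-27/1760)·(-5/3) + (-13/264)·2 + 55/96·1 = 1/2 ✓
b·c²: (-27/1760)·25/9 + (-13/264)·4 + 55/96·1 = 1/3 ✓
b·Ac: (-13/264)·11/13 + 55/96·4/11 = 1/6 ✓
b·c³: (-27/1760)·(-125/27) + (-13/264)·8 + 55/96·1 = 1/4 ✓
b·(c∘Ac): (-13/264)·22/13 + 55/96·4/11 = 1/8 ✓
b·Ac²: (-13/264)·(-55/39) + 55/96·4/165 = 1/12 ✓
b·A²c: 55/96·4/55 = 1/24 ✓; 4 stages ⇒ order 4.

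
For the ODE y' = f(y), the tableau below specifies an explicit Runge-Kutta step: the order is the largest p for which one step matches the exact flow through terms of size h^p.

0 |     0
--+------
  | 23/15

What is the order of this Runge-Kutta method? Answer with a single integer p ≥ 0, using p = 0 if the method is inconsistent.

0

b = (23/15)
c = (0)
Σ b_i: 23/15·1 = 23/15 ≠ 1 ⇒ order 0.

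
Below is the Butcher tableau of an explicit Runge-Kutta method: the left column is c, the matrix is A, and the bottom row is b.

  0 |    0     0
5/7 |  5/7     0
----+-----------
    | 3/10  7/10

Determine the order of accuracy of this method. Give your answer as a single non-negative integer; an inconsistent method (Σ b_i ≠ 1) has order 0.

2

b = (3/10, 7/10)
c = (0, 5/7)
Σ b_i: 3/10·1 + 7/10·1 = 1 ✓
b·c: 7/10·5/7 = 1/2 ✓; 2 stages ⇒ order 2.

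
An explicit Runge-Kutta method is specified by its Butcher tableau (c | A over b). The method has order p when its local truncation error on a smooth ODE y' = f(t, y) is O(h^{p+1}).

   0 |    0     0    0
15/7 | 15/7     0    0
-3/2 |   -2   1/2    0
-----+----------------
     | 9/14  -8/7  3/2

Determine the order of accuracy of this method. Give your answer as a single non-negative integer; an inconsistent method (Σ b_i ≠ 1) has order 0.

b = (9/14, -8/7, 3/2)
c = (0, 15/7, -3/2)
Ac = (0, 0, 15/14)
Σ b_i: 9/14·1 + (-8/7)·1 + 3/2·1 = 1 ✓
b·c: (-8/7)·15/7 + 3/2·(-3/2) = -921/196 ≠ 1/2 ⇒ order 1.

1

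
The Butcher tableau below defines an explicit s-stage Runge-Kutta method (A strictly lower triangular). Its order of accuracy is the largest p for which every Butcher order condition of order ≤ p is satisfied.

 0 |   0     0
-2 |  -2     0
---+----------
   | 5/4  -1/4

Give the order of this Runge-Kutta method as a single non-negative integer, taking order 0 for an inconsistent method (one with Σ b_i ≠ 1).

b = (5/4, -1/4)
c = (0, -2)
Σ b_i: 5/4·1 + (-1/4)·1 = 1 ✓
b·c: (-1/4)·(-2) = 1/2 ✓; 2 stages ⇒ order 2.

2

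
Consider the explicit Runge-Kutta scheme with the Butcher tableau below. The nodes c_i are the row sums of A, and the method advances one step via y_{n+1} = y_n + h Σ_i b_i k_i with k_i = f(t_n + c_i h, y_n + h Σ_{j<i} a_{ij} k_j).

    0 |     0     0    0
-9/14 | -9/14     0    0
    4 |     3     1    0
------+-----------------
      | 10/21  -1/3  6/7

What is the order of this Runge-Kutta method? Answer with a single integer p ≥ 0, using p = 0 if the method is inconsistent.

1

b = (10/21, -1/3, 6/7)
c = (0, -9/14, 4)
Ac = (0, 0, -9/14)
Σ b_i: 10/21·1 + (-1/3)·1 + 6/7·1 = 1 ✓
b·c: (-1/3)·(-9/14) + 6/7·4 = 51/14 ≠ 1/2 ⇒ order 1.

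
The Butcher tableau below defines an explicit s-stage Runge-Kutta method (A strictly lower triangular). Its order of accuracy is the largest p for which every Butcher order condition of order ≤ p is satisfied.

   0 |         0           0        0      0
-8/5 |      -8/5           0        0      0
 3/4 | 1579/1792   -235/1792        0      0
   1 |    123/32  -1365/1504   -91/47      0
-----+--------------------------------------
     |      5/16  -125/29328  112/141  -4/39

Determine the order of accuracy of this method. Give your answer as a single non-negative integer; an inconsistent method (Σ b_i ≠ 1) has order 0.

4

b = (5/16, -125/29328, 112/141, -4/39)
c = (0, -8/5, 3/4, 1)
Ac = (0, 0, 47/224, 0)
Σ b_i: 5/16·1 + (-125/29328)·1 + 112/141·1 + (-4/39)·1 = 1 ✓
b·c: (-125/29328)·(-8/5) + 112/141·3/4 + (-4/39)·1 = 1/2 ✓
b·c²: (-125/29328)·64/25 + 112/141·9/16 + (-4/39)·1 = 1/3 ✓
b·Ac: 112/141·47/224 = 1/6 ✓
b·c³: (-125/29328)·(-512/125) + 112/141·27/64 + (-4/39)·1 = 1/4 ✓
b·(c∘Ac): 112/141·141/896 = 1/8 ✓
b·Ac²: 112/141·(-47/140) + (-4/39)·(-273/80) = 1/12 ✓
b·A²c: (-4/39)·(-13/32) = 1/24 ✓; 4 stages ⇒ order 4.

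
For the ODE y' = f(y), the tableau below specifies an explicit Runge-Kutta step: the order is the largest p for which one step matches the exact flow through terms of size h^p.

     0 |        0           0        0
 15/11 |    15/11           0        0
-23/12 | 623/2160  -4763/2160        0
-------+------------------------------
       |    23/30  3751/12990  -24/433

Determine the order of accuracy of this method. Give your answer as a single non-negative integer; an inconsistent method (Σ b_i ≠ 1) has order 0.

b = (23/30, 3751/12990, -24/433)
c = (0, 15/11, -23/12)
Ac = (0, 0, -433/144)
Σ b_i: 23/30·1 + 3751/12990·1 + (-24/433)·1 = 1 ✓
b·c: 3751/12990·15/11 + (-24/433)·(-23/12) = 1/2 ✓
b·c²: 3751/12990·225/121 + (-24/433)·529/144 = 1/3 ✓
b·Ac: (-24/433)·(-433/144) = 1/6 ✓; 3 stages ⇒ order 3.

3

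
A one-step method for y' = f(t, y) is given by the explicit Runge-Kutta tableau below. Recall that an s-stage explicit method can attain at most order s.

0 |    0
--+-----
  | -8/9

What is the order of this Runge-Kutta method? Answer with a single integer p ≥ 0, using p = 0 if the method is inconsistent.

0

b = (-8/9)
c = (0)
Σ b_i: (-8/9)·1 = -8/9 ≠ 1 ⇒ order 0.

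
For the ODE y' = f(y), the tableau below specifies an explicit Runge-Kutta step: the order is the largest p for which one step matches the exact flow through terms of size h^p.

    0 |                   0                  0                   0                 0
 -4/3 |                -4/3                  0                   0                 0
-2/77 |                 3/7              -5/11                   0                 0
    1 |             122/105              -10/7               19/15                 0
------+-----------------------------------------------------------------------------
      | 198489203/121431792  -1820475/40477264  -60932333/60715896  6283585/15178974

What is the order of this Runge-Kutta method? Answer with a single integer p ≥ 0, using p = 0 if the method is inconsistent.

3

b = (198489203/121431792, -1820475/40477264, -60932333/60715896, 6283585/15178974)
c = (0, -4/3, -2/77, 1)
Ac = (0, 0, 20/33, 2162/1155)
Σ b_i: 198489203/121431792·1 + (-1820475/40477264)·1 + (-60932333/60715896)·1 + 6283585/15178974·1 = 1 ✓
b·c: (-1820475/40477264)·(-4/3) + (-60932333/60715896)·(-2/77) + 6283585/15178974·1 = 1/2 ✓
b·c²: (-1820475/40477264)·16/9 + (-60932333/60715896)·4/5929 + 6283585/15178974·1 = 1/3 ✓
b·Ac: (-60932333/60715896)·20/33 + 6283585/15178974·2162/1155 = 1/6 ✓
b·c³: (-1820475/40477264)·(-64/27) + (-60932333/60715896)·(-8/456533) + 6283585/15178974·1 = 202819333/389593666 ≠ 1/4 ⇒ order 3.
b·(c∘Ac): (-60932333/60715896)·(-40/2541) + 6283585/15178974·2162/1155 = 18002696/22768461 ≠ 1/8
b·Ac²: (-60932333/60715896)·(-80/99) + 6283585/15178974·(-677372/266805) = -1262430896/5259514491 ≠ 1/12
b·A²c: 6283585/15178974·76/99 = 21706930/68305383 ≠ 1/24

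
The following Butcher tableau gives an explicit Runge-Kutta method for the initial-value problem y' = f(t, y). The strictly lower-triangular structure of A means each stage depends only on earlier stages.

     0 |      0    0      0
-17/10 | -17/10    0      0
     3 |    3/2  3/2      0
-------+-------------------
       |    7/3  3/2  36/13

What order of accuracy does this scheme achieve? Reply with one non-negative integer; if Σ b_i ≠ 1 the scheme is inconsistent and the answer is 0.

b = (7/3, 3/2, 36/13)
c = (0, -17/10, 3)
Ac = (0, 0, -51/20)
Σ b_i: 7/3·1 + 3/2·1 + 36/13·1 = 515/78 ≠ 1 ⇒ order 0.

0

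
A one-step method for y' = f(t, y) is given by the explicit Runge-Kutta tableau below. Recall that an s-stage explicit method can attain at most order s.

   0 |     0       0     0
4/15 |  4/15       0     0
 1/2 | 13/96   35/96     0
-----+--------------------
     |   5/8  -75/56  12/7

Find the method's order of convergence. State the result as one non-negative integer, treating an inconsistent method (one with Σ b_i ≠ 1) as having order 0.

b = (5/8, -75/56, 12/7)
c = (0, 4/15, 1/2)
Ac = (0, 0, 7/72)
Σ b_i: 5/8·1 + (-75/56)·1 + 12/7·1 = 1 ✓
b·c: (-75/56)·4/15 + 12/7·1/2 = 1/2 ✓
b·c²: (-75/56)·16/225 + 12/7·1/4 = 1/3 ✓
b·Ac: 12/7·7/72 = 1/6 ✓; 3 stages ⇒ order 3.

3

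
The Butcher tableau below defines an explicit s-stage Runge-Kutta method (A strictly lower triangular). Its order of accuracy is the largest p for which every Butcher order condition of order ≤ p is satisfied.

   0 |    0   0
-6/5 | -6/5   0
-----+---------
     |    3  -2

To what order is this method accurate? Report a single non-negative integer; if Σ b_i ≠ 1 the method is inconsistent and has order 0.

1

b = (3, -2)
c = (0, -6/5)
Σ b_i: 3·1 + (-2)·1 = 1 ✓
b·c: (-2)·(-6/5) = 12/5 ≠ 1/2 ⇒ order 1.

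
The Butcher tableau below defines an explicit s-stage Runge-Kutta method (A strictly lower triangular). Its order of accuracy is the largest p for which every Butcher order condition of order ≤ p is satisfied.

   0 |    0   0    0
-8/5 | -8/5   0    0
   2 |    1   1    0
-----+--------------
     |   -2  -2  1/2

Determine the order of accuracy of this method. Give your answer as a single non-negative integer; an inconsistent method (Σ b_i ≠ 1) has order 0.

b = (-2, -2, 1/2)
c = (0, -8/5, 2)
Ac = (0, 0, -8/5)
Σ b_i: (-2)·1 + (-2)·1 + 1/2·1 = -7/2 ≠ 1 ⇒ order 0.

0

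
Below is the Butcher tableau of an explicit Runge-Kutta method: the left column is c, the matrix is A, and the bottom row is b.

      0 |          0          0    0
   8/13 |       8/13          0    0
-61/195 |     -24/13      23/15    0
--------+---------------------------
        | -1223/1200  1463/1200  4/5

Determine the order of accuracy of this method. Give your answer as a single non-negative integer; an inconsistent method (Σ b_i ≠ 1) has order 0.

2

b = (-1223/1200, 1463/1200, 4/5)
c = (0, 8/13, -61/195)
Ac = (0, 0, 184/195)
Σ b_i: (-1223/1200)·1 + 1463/1200·1 + 4/5·1 = 1 ✓
b·c: 1463/1200·8/13 + 4/5·(-61/195) = 1/2 ✓
b·c²: 1463/1200·64/169 + 4/5·3721/38025 = 102664/190125 ≠ 1/3 ⇒ order 2.
b·Ac: 4/5·184/195 = 736/975 ≠ 1/6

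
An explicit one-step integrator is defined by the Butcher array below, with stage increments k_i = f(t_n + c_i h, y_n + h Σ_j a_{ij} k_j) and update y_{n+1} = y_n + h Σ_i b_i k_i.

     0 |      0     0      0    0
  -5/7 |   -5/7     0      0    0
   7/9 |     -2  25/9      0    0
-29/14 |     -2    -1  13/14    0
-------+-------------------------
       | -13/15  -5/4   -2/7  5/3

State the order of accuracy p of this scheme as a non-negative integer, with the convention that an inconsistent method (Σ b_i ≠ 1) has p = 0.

b = (-13/15, -5/4, -2/7, 5/3)
c = (0, -5/7, 7/9, -29/14)
Ac = (0, 0, -125/63, 181/126)
Σ b_i: (-13/15)·1 + (-5/4)·1 + (-2/7)·1 + 5/3·1 = -103/140 ≠ 1 ⇒ order 0.

0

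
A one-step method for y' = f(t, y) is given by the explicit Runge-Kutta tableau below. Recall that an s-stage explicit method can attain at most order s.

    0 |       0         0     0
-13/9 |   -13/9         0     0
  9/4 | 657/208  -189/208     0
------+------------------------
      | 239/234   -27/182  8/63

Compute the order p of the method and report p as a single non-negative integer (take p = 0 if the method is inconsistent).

b = (239/234, -27/182, 8/63)
c = (0, -13/9, 9/4)
Ac = (0, 0, 21/16)
Σ b_i: 239/234·1 + (-27/182)·1 + 8/63·1 = 1 ✓
b·c: (-27/182)·(-13/9) + 8/63·9/4 = 1/2 ✓
b·c²: (-27/182)·169/81 + 8/63·81/16 = 1/3 ✓
b·Ac: 8/63·21/16 = 1/6 ✓; 3 stages ⇒ order 3.

3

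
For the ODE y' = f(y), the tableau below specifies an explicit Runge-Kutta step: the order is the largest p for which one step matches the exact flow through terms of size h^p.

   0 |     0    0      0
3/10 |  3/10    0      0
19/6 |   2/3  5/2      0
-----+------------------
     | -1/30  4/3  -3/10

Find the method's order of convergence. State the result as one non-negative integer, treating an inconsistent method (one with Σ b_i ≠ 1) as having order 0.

b = (-1/30, 4/3, -3/10)
c = (0, 3/10, 19/6)
Ac = (0, 0, 3/4)
Σ b_i: (-1/30)·1 + 4/3·1 + (-3/10)·1 = 1 ✓
b·c: 4/3·3/10 + (-3/10)·19/6 = -11/20 ≠ 1/2 ⇒ order 1.

1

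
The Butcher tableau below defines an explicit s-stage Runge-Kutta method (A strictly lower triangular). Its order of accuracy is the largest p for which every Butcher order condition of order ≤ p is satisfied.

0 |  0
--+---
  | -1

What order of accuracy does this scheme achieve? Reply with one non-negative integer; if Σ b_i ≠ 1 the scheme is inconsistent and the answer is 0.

0

b = (-1)
c = (0)
Σ b_i: (-1)·1 = -1 ≠ 1 ⇒ order 0.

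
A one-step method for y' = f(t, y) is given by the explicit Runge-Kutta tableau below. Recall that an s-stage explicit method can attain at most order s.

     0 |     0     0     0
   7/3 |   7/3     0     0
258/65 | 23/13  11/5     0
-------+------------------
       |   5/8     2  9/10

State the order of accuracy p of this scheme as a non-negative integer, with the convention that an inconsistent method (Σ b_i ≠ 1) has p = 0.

0

b = (5/8, 2, 9/10)
c = (0, 7/3, 258/65)
Ac = (0, 0, 77/15)
Σ b_i: 5/8·1 + 2·1 + 9/10·1 = 141/40 ≠ 1 ⇒ order 0.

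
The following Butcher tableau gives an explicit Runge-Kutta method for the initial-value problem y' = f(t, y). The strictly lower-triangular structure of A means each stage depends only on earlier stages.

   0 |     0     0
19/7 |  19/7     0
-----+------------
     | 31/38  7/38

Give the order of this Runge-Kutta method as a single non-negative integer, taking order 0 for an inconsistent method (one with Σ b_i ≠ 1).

2

b = (31/38, 7/38)
c = (0, 19/7)
Σ b_i: 31/38·1 + 7/38·1 = 1 ✓
b·c: 7/38·19/7 = 1/2 ✓; 2 stages ⇒ order 2.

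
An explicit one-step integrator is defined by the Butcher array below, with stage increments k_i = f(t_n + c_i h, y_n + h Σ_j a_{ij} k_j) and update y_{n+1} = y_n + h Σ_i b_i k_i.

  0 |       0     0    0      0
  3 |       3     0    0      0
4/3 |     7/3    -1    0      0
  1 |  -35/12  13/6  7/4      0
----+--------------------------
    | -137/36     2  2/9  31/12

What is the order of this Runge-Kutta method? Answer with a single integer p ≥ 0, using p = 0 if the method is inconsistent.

b = (-137/36, 2, 2/9, 31/12)
c = (0, 3, 4/3, 1)
Ac = (0, 0, -3, 53/6)
Σ b_i: (-137/36)·1 + 2·1 + 2/9·1 + 31/12·1 = 1 ✓
b·c: 2·3 + 2/9·4/3 + 31/12·1 = 959/108 ≠ 1/2 ⇒ order 1.

1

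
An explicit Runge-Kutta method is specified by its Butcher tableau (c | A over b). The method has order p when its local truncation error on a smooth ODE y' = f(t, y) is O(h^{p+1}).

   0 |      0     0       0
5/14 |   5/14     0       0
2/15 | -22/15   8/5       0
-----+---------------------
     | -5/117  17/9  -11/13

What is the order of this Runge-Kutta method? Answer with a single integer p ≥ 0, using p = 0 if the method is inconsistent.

1

b = (-5/117, 17/9, -11/13)
c = (0, 5/14, 2/15)
Ac = (0, 0, 4/7)
Σ b_i: (-5/117)·1 + 17/9·1 + (-11/13)·1 = 1 ✓
b·c: 17/9·5/14 + (-11/13)·2/15 = 4601/8190 ≠ 1/2 ⇒ order 1.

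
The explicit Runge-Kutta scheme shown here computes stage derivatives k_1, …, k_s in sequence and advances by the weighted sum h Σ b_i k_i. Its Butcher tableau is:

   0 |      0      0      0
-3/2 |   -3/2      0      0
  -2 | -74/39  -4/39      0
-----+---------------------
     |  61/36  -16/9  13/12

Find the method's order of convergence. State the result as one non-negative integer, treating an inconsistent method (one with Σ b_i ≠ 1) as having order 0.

b = (61/36, -16/9, 13/12)
c = (0, -3/2, -2)
Ac = (0, 0, 2/13)
Σ b_i: 61/36·1 + (-16/9)·1 + 13/12·1 = 1 ✓
b·c: (-16/9)·(-3/2) + 13/12·(-2) = 1/2 ✓
b·c²: (-16/9)·9/4 + 13/12·4 = 1/3 ✓
b·Ac: 13/12·2/13 = 1/6 ✓; 3 stages ⇒ order 3.

3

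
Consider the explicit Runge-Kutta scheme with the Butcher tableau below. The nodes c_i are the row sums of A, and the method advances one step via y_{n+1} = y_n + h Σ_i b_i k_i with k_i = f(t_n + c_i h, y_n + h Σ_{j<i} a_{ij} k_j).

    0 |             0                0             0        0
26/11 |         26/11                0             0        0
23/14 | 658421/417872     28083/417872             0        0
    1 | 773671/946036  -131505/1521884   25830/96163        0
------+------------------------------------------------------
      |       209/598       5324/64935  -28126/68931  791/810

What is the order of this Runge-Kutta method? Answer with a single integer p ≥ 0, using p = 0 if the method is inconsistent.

4

b = (209/598, 5324/64935, -28126/68931, 791/810)
c = (0, 26/11, 23/14, 1)
Ac = (0, 0, 2553/16072, 375/1582)
Σ b_i: 209/598·1 + 5324/64935·1 + (-28126/68931)·1 + 791/810·1 = 1 ✓
b·c: 5324/64935·26/11 + (-28126/68931)·23/14 + 791/810·1 = 1/2 ✓
b·c²: 5324/64935·676/121 + (-28126/68931)·529/196 + 791/810·1 = 1/3 ✓
b·Ac: (-28126/68931)·2553/16072 + 791/810·375/1582 = 1/6 ✓
b·c³: 5324/64935·17576/1331 + (-28126/68931)·12167/2744 + 791/810·1 = 1/4 ✓
b·(c∘Ac): (-28126/68931)·58719/225008 + 791/810·375/1582 = 1/8 ✓
b·Ac²: (-28126/68931)·33189/88396 + 791/810·4215/17402 = 1/12 ✓
b·A²c: 791/810·135/3164 = 1/24 ✓; 4 stages ⇒ order 4.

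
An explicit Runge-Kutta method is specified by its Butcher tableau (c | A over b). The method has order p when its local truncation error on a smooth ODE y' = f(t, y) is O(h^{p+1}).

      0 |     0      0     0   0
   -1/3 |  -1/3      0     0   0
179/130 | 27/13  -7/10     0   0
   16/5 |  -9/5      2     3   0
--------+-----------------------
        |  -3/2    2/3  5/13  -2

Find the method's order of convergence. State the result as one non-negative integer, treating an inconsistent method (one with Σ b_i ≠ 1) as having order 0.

0

b = (-3/2, 2/3, 5/13, -2)
c = (0, -1/3, 179/130, 16/5)
Ac = (0, 0, 7/30, 1351/390)
Σ b_i: (-3/2)·1 + 2/3·1 + 5/13·1 + (-2)·1 = -191/78 ≠ 1 ⇒ order 0.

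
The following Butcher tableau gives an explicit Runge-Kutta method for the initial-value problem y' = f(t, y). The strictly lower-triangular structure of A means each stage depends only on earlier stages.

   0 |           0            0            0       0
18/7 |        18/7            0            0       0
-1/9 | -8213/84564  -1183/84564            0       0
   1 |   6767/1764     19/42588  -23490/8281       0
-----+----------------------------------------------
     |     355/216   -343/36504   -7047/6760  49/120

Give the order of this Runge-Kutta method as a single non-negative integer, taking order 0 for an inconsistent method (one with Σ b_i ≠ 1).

4

b = (355/216, -343/36504, -7047/6760, 49/120)
c = (0, 18/7, -1/9, 1)
Ac = (0, 0, -169/4698, 31/98)
Σ b_i: 355/216·1 + (-343/36504)·1 + (-7047/6760)·1 + 49/120·1 = 1 ✓
b·c: (-343/36504)·18/7 + (-7047/6760)·(-1/9) + 49/120·1 = 1/2 ✓
b·c²: (-343/36504)·324/49 + (-7047/6760)·1/81 + 49/120·1 = 1/3 ✓
b·Ac: (-7047/6760)·(-169/4698) + 49/120·31/98 = 1/6 ✓
b·c³: (-343/36504)·5832/343 + (-7047/6760)·(-1/729) + 49/120·1 = 1/4 ✓
b·(c∘Ac): (-7047/6760)·169/42282 + 49/120·31/98 = 1/8 ✓
b·Ac²: (-7047/6760)·(-169/1827) + 49/120·(-11/343) = 1/12 ✓
b·A²c: 49/120·5/49 = 1/24 ✓; 4 stages ⇒ order 4.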